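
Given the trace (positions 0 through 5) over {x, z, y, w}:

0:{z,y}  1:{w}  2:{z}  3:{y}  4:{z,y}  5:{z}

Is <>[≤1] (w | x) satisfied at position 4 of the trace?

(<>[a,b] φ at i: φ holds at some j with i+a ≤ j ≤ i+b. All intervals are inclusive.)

Check (w | x) at each j in [4,5]:
  j=4: false
  j=5: false
No position in the window satisfies it → formula fails.

No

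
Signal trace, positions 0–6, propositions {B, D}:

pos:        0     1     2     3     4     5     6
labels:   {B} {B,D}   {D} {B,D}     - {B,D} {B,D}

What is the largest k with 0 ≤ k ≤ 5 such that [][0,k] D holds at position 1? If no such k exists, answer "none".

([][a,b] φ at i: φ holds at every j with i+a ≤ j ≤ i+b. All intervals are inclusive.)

D must hold from j=1 onward; find where it first fails.
  j=1: holds
  j=2: holds
  j=3: holds
  j=4: fails
Holds on [1,3], so largest k = 2.

2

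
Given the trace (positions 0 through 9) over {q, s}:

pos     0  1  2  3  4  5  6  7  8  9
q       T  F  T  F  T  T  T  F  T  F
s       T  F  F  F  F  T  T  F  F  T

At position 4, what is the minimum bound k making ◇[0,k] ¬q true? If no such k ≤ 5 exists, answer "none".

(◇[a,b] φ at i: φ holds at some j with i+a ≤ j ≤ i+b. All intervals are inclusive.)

Scan j = 4,5,… for ¬q:
  j=4: fails
  j=5: fails
  j=6: fails
  j=7: holds
First hit at j=7, so smallest k = 7-4 = 3.

3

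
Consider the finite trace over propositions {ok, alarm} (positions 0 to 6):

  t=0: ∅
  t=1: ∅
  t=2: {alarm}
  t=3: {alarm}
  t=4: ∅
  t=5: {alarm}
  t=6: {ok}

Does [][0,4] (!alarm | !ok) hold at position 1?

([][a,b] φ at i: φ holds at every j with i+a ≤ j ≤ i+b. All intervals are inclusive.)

Check (!alarm | !ok) at every j in [1,5]:
  j=1: true
  j=2: true
  j=3: true
  j=4: true
  j=5: true
All positions satisfy it → formula holds.

Holds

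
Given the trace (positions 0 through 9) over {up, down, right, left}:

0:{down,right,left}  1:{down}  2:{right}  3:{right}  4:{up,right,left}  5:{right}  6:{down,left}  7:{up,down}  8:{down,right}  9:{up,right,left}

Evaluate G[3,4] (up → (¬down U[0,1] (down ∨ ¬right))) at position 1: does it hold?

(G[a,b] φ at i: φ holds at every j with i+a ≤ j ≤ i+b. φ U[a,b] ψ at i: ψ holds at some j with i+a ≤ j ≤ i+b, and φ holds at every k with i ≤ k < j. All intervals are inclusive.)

Check (up → (¬down U[0,1] (down ∨ ¬right))) at every j in [4,5]:
  j=4: antecedent true; consequent fails → ✗
  j=5: antecedent false → ✓
Fails at j=4 → formula fails.

Does not hold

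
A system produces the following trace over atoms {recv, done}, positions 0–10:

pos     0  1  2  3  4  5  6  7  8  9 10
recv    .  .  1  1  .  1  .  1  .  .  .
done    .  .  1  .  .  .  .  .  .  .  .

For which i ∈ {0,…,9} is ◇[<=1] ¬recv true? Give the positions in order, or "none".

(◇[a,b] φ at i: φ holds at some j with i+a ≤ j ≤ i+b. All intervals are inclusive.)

Evaluate at each i in [0,9]:
  i=0: ✓ (witness j=0)
  i=1: ✓ (witness j=1)
  i=2: ✗ (none in [2,3])
  i=3: ✓ (witness j=4)
  i=4: ✓ (witness j=4)
  i=5: ✓ (witness j=6)
  i=6: ✓ (witness j=6)
  i=7: ✓ (witness j=8)
  i=8: ✓ (witness j=8)
  i=9: ✓ (witness j=9)

0, 1, 3, 4, 5, 6, 7, 8, 9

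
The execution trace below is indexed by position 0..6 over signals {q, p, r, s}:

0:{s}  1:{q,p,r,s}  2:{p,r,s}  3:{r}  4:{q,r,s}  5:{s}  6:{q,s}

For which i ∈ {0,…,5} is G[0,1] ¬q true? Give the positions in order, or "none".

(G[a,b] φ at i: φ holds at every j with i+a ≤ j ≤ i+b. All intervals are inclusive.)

2

Evaluate at each i in [0,5]:
  i=0: ✗ (fails at j=1)
  i=1: ✗ (fails at j=1)
  i=2: ✓ (all of [2,3])
  i=3: ✗ (fails at j=4)
  i=4: ✗ (fails at j=4)
  i=5: ✗ (fails at j=6)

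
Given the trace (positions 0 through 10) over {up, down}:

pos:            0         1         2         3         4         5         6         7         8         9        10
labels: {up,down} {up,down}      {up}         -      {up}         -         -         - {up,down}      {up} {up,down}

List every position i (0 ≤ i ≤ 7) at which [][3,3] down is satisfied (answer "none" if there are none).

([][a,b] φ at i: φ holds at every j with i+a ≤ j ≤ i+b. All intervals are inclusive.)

Evaluate at each i in [0,7]:
  i=0: ✗ (fails at j=3)
  i=1: ✗ (fails at j=4)
  i=2: ✗ (fails at j=5)
  i=3: ✗ (fails at j=6)
  i=4: ✗ (fails at j=7)
  i=5: ✓ (all of [8,8])
  i=6: ✗ (fails at j=9)
  i=7: ✓ (all of [10,10])

5, 7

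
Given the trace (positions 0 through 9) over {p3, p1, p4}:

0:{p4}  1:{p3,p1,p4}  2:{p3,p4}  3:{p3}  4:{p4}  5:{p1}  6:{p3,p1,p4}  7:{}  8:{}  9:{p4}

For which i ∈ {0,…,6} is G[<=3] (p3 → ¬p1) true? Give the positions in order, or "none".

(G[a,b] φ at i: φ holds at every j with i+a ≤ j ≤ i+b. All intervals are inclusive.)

Evaluate at each i in [0,6]:
  i=0: ✗ (fails at j=1)
  i=1: ✗ (fails at j=1)
  i=2: ✓ (all of [2,5])
  i=3: ✗ (fails at j=6)
  i=4: ✗ (fails at j=6)
  i=5: ✗ (fails at j=6)
  i=6: ✗ (fails at j=6)

2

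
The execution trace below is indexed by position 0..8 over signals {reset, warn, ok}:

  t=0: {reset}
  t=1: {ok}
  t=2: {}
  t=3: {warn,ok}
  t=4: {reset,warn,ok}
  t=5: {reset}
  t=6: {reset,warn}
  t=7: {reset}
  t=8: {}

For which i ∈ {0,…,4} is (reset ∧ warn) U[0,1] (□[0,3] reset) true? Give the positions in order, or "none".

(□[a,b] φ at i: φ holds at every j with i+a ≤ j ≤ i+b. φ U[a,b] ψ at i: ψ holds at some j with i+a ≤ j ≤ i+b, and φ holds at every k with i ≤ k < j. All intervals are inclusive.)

Evaluate at each i in [0,4]:
  i=0: ✗ (no rhs in [0,1])
  i=1: ✗ (no rhs in [1,2])
  i=2: ✗ (no rhs in [2,3])
  i=3: ✗ (lhs fails at k=3 before rhs at j=4)
  i=4: ✓ (rhs at j=4)

4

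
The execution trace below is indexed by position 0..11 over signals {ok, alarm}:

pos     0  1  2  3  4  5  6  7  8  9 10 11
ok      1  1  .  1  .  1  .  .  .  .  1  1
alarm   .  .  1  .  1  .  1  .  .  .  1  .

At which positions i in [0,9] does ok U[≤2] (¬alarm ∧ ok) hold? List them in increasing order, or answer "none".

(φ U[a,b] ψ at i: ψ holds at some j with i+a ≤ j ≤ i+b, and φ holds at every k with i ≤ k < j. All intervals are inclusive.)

Evaluate at each i in [0,9]:
  i=0: ✓ (rhs at j=0)
  i=1: ✓ (rhs at j=1)
  i=2: ✗ (lhs fails at k=2 before rhs at j=3)
  i=3: ✓ (rhs at j=3)
  i=4: ✗ (lhs fails at k=4 before rhs at j=5)
  i=5: ✓ (rhs at j=5)
  i=6: ✗ (no rhs in [6,8])
  i=7: ✗ (no rhs in [7,9])
  i=8: ✗ (no rhs in [8,10])
  i=9: ✗ (lhs fails at k=9 before rhs at j=11)

0, 1, 3, 5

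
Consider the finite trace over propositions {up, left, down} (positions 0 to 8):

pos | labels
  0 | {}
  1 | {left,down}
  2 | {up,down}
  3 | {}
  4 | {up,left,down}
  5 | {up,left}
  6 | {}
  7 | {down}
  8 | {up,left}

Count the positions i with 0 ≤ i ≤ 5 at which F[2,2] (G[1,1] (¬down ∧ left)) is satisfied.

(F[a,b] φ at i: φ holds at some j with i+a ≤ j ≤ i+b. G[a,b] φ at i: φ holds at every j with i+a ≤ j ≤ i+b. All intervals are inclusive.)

2

Evaluate at each i in [0,5]:
  i=0: ✗ (none in [2,2])
  i=1: ✗ (none in [3,3])
  i=2: ✓ (witness j=4)
  i=3: ✗ (none in [5,5])
  i=4: ✗ (none in [6,6])
  i=5: ✓ (witness j=7)
Positions where it holds: {2, 5} → 2.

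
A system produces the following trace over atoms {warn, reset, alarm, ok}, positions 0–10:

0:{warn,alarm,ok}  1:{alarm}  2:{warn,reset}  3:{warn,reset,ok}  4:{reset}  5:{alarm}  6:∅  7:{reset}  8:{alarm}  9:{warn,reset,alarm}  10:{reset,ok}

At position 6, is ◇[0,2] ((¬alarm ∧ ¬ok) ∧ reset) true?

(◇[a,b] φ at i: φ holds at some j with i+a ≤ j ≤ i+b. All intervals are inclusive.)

Check ((¬alarm ∧ ¬ok) ∧ reset) at each j in [6,8]:
  j=6: false
  j=7: true
  j=8: false
Found at j=7 → formula holds.

Yes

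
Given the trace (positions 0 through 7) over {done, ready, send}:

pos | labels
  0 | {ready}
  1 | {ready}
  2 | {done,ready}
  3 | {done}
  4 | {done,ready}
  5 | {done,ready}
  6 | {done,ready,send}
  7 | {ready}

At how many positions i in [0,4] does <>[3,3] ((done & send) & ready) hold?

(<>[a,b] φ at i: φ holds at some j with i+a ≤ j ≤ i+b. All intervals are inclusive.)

Evaluate at each i in [0,4]:
  i=0: ✗ (none in [3,3])
  i=1: ✗ (none in [4,4])
  i=2: ✗ (none in [5,5])
  i=3: ✓ (witness j=6)
  i=4: ✗ (none in [7,7])
Positions where it holds: {3} → 1.

1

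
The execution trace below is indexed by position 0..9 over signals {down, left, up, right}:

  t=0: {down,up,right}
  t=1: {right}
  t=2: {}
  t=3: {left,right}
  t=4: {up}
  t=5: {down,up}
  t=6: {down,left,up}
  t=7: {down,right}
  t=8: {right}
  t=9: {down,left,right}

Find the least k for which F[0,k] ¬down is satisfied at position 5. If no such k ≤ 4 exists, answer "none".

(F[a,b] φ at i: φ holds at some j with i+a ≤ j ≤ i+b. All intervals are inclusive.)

Scan j = 5,6,… for ¬down:
  j=5: fails
  j=6: fails
  j=7: fails
  j=8: holds
First hit at j=8, so smallest k = 8-5 = 3.

3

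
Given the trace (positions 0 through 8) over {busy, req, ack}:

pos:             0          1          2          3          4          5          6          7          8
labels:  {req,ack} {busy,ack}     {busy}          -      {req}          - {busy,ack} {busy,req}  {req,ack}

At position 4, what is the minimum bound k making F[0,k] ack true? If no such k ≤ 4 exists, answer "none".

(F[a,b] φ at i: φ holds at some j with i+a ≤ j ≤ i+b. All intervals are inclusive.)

2

Scan j = 4,5,… for ack:
  j=4: fails
  j=5: fails
  j=6: holds
First hit at j=6, so smallest k = 6-4 = 2.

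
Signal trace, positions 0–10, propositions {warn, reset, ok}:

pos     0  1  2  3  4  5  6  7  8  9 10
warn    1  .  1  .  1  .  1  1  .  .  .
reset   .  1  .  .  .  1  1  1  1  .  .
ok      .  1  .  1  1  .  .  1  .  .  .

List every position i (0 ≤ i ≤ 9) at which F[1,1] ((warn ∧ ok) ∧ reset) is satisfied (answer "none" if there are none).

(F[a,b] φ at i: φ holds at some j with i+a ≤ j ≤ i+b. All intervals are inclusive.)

6

Evaluate at each i in [0,9]:
  i=0: ✗ (none in [1,1])
  i=1: ✗ (none in [2,2])
  i=2: ✗ (none in [3,3])
  i=3: ✗ (none in [4,4])
  i=4: ✗ (none in [5,5])
  i=5: ✗ (none in [6,6])
  i=6: ✓ (witness j=7)
  i=7: ✗ (none in [8,8])
  i=8: ✗ (none in [9,9])
  i=9: ✗ (none in [10,10])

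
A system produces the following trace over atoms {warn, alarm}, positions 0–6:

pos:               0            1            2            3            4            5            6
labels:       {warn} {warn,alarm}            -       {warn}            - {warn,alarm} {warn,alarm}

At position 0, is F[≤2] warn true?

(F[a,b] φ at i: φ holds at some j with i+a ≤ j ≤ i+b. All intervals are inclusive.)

True

Check warn at each j in [0,2]:
  j=0: true
  j=1: true
  j=2: false
Found at j=0 → formula holds.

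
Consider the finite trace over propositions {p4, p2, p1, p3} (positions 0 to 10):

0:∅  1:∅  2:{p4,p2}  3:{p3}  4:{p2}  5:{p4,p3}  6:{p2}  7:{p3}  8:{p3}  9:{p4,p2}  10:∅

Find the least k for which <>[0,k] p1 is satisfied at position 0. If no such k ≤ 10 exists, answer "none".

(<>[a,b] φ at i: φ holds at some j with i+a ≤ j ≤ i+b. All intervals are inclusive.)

none

Scan j = 0,1,… for p1:
  j=0: fails
  j=1: fails
  j=2: fails
  j=3: fails
  j=4: fails
  j=5: fails
  j=6: fails
  j=7: fails
  j=8: fails
  j=9: fails
  j=10: fails
No j in [0,10] satisfies it → none.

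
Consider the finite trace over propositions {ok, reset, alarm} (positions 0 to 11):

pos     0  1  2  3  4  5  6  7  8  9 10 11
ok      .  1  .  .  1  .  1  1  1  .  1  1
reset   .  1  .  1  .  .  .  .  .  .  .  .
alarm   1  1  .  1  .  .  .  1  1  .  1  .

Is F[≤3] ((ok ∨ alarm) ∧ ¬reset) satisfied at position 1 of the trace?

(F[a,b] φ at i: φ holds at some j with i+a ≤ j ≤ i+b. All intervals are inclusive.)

Yes

Check ((ok ∨ alarm) ∧ ¬reset) at each j in [1,4]:
  j=1: false
  j=2: false
  j=3: false
  j=4: true
Found at j=4 → formula holds.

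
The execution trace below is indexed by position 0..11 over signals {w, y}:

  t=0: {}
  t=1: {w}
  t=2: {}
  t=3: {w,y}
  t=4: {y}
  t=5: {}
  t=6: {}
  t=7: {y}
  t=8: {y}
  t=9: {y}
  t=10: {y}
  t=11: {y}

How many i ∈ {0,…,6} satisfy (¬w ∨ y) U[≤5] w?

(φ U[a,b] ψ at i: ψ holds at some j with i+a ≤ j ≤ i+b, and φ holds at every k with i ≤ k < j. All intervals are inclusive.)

4

Evaluate at each i in [0,6]:
  i=0: ✓ (rhs at j=1; lhs holds on [0,0])
  i=1: ✓ (rhs at j=1)
  i=2: ✓ (rhs at j=3; lhs holds on [2,2])
  i=3: ✓ (rhs at j=3)
  i=4: ✗ (no rhs in [4,9])
  i=5: ✗ (no rhs in [5,10])
  i=6: ✗ (no rhs in [6,11])
Positions where it holds: {0, 1, 2, 3} → 4.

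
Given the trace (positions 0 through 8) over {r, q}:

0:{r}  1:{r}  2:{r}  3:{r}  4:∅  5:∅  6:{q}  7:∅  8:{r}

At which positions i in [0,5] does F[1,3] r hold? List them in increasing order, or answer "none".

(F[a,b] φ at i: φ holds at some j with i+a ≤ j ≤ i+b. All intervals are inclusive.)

Evaluate at each i in [0,5]:
  i=0: ✓ (witness j=1)
  i=1: ✓ (witness j=2)
  i=2: ✓ (witness j=3)
  i=3: ✗ (none in [4,6])
  i=4: ✗ (none in [5,7])
  i=5: ✓ (witness j=8)

0, 1, 2, 5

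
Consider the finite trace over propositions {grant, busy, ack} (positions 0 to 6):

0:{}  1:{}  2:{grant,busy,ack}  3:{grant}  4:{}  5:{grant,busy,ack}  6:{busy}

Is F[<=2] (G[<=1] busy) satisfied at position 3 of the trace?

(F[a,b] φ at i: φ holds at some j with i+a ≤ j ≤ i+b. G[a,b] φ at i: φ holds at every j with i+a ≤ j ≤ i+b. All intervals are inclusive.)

Yes

Check G[<=1] busy at each j in [3,5]:
  j=3: fails at 3
  j=4: fails at 4
  j=5: holds on [5,6]
Found at j=5 → formula holds.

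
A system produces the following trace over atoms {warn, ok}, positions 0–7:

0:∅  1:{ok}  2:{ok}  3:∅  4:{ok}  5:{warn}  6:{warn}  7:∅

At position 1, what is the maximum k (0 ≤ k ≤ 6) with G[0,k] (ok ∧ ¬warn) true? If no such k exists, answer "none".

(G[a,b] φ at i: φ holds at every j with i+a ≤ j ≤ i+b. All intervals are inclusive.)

(ok ∧ ¬warn) must hold from j=1 onward; find where it first fails.
  j=1: holds
  j=2: holds
  j=3: fails
Holds on [1,2], so largest k = 1.

1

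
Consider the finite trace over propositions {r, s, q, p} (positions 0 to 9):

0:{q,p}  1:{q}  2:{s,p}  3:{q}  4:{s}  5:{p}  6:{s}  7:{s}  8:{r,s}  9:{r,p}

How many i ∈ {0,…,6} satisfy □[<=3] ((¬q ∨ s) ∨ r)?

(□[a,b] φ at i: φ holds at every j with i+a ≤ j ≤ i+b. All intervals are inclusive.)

Evaluate at each i in [0,6]:
  i=0: ✗ (fails at j=0)
  i=1: ✗ (fails at j=1)
  i=2: ✗ (fails at j=3)
  i=3: ✗ (fails at j=3)
  i=4: ✓ (all of [4,7])
  i=5: ✓ (all of [5,8])
  i=6: ✓ (all of [6,9])
Positions where it holds: {4, 5, 6} → 3.

3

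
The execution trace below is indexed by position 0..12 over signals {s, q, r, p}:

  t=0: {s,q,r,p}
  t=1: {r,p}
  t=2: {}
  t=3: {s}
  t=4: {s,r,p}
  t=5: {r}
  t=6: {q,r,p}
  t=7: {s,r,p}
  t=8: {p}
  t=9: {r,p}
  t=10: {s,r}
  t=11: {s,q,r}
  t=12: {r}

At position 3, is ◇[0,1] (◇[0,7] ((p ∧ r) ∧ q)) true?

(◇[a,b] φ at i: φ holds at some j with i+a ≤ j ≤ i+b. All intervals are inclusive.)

Yes

Check ◇[0,7] ((p ∧ r) ∧ q) at each j in [3,4]:
  j=3: holds (witness at 6)
  j=4: holds (witness at 6)
Found at j=3 → formula holds.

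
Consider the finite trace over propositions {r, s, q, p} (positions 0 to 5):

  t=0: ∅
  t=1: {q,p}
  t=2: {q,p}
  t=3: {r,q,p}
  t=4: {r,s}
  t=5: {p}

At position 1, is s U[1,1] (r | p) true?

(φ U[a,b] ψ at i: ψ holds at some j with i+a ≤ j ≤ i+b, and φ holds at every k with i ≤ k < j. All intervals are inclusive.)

Does not hold

Need some j in [2,2] with (r | p), and s at every k in [1,j-1].
  j=2: (r | p) holds, but s fails at k=1 → not this j.
No j in the window works → until fails.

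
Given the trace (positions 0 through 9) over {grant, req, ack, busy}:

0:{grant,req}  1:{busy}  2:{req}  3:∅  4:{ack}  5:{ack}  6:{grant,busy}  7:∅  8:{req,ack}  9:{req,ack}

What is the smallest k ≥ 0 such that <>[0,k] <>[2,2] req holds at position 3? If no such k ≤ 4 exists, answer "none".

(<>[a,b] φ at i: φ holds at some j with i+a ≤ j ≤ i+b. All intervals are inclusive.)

Scan j = 3,4,… for <>[2,2] req:
  j=3: fails
  j=4: fails
  j=5: fails
  j=6: holds
First hit at j=6, so smallest k = 6-3 = 3.

3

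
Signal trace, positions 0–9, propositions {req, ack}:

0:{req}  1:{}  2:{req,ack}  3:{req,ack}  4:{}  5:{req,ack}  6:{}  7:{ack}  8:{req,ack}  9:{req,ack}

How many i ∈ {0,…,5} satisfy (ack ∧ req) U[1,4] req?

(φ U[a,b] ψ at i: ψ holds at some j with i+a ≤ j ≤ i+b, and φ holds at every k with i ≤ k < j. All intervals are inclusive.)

Evaluate at each i in [0,5]:
  i=0: ✗ (lhs fails at k=0 before rhs at j=2)
  i=1: ✗ (lhs fails at k=1 before rhs at j=2)
  i=2: ✓ (rhs at j=3; lhs holds on [2,2])
  i=3: ✗ (lhs fails at k=4 before rhs at j=5)
  i=4: ✗ (lhs fails at k=4 before rhs at j=5)
  i=5: ✗ (lhs fails at k=6 before rhs at j=8)
Positions where it holds: {2} → 1.

1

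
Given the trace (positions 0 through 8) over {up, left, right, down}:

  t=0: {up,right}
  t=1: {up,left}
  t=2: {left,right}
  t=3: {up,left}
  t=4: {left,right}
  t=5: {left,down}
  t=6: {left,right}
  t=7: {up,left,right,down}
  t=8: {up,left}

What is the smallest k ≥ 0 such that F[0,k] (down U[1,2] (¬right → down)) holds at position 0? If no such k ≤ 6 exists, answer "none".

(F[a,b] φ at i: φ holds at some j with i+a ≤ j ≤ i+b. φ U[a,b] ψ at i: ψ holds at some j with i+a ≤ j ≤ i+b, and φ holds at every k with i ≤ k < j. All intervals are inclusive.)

5

Scan j = 0,1,… for (down U[1,2] (¬right → down)):
  j=0: fails
  j=1: fails
  j=2: fails
  j=3: fails
  j=4: fails
  j=5: holds
First hit at j=5, so smallest k = 5-0 = 5.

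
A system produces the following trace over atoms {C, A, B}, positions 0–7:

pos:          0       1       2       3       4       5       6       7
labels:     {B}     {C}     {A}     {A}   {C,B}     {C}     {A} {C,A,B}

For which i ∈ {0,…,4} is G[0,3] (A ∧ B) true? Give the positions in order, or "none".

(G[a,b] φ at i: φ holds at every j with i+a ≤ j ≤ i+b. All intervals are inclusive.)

Evaluate at each i in [0,4]:
  i=0: ✗ (fails at j=0)
  i=1: ✗ (fails at j=1)
  i=2: ✗ (fails at j=2)
  i=3: ✗ (fails at j=3)
  i=4: ✗ (fails at j=4)

none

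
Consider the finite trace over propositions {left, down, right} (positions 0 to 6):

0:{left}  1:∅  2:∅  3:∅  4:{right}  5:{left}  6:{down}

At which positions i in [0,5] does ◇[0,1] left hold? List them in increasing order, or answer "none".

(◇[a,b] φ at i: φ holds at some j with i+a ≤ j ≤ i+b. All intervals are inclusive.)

Evaluate at each i in [0,5]:
  i=0: ✓ (witness j=0)
  i=1: ✗ (none in [1,2])
  i=2: ✗ (none in [2,3])
  i=3: ✗ (none in [3,4])
  i=4: ✓ (witness j=5)
  i=5: ✓ (witness j=5)

0, 4, 5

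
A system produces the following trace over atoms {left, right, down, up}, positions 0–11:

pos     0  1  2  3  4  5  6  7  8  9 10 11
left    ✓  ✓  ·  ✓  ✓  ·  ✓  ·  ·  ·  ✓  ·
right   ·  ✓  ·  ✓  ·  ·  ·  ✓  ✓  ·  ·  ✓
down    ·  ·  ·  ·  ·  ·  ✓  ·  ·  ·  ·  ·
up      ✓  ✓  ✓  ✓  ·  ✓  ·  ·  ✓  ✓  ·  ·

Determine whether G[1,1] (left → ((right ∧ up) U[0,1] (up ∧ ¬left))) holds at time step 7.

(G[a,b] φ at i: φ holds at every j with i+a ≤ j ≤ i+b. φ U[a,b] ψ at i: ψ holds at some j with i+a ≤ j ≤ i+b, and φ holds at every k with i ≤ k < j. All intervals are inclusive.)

Check (left → ((right ∧ up) U[0,1] (up ∧ ¬left))) at every j in [8,8]:
  j=8: antecedent false → ✓
All positions satisfy it → formula holds.

Holds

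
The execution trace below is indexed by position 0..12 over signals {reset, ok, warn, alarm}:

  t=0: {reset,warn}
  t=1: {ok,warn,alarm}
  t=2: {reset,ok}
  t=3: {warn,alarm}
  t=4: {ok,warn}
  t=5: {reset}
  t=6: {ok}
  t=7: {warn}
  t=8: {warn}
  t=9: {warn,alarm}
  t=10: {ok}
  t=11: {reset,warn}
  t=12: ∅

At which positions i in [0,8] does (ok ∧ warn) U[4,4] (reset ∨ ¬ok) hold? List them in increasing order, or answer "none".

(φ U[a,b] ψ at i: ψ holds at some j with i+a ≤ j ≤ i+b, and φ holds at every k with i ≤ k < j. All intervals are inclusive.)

none

Evaluate at each i in [0,8]:
  i=0: ✗ (no rhs in [4,4])
  i=1: ✗ (lhs fails at k=2 before rhs at j=5)
  i=2: ✗ (no rhs in [6,6])
  i=3: ✗ (lhs fails at k=3 before rhs at j=7)
  i=4: ✗ (lhs fails at k=5 before rhs at j=8)
  i=5: ✗ (lhs fails at k=5 before rhs at j=9)
  i=6: ✗ (no rhs in [10,10])
  i=7: ✗ (lhs fails at k=7 before rhs at j=11)
  i=8: ✗ (lhs fails at k=8 before rhs at j=12)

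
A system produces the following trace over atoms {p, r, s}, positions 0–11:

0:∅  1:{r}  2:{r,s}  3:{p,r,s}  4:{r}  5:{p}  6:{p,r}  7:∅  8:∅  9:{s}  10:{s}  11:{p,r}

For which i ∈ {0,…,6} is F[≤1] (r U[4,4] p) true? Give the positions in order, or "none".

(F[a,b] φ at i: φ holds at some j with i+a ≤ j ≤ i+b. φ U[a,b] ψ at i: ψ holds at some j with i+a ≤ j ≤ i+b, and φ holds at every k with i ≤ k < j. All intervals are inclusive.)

0, 1

Evaluate at each i in [0,6]:
  i=0: ✓ (witness j=1)
  i=1: ✓ (witness j=1)
  i=2: ✗ (none in [2,3])
  i=3: ✗ (none in [3,4])
  i=4: ✗ (none in [4,5])
  i=5: ✗ (none in [5,6])
  i=6: ✗ (none in [6,7])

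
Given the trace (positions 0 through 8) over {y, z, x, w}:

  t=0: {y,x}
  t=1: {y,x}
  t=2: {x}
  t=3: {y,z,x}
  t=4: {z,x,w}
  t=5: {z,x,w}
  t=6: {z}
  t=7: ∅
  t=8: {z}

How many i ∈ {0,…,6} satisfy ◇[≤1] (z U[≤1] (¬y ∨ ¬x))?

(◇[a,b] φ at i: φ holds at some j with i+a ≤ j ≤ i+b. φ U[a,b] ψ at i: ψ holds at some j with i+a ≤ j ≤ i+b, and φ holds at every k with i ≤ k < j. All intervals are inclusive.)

6

Evaluate at each i in [0,6]:
  i=0: ✗ (none in [0,1])
  i=1: ✓ (witness j=2)
  i=2: ✓ (witness j=2)
  i=3: ✓ (witness j=3)
  i=4: ✓ (witness j=4)
  i=5: ✓ (witness j=5)
  i=6: ✓ (witness j=6)
Positions where it holds: {1, 2, 3, 4, 5, 6} → 6.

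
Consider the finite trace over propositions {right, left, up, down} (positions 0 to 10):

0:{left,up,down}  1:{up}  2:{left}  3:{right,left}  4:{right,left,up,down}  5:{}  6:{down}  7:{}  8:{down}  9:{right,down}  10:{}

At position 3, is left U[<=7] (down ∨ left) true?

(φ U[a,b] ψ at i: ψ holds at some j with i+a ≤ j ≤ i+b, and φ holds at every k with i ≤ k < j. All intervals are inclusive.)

Yes

Need some j in [3,10] with (down ∨ left), and left at every k in [3,j-1].
  j=3: (down ∨ left) holds; no prefix to check → satisfied.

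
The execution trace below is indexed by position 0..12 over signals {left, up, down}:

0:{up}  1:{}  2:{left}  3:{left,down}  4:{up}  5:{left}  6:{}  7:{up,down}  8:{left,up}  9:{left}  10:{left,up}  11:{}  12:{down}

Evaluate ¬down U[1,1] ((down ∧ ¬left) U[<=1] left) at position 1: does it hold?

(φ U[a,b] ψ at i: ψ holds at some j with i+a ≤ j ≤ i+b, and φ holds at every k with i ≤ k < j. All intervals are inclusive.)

Need some j in [2,2] with ((down ∧ ¬left) U[<=1] left), and ¬down at every k in [1,j-1].
  j=2: ((down ∧ ¬left) U[<=1] left) holds; ¬down holds at every k in [1,1] → satisfied.

True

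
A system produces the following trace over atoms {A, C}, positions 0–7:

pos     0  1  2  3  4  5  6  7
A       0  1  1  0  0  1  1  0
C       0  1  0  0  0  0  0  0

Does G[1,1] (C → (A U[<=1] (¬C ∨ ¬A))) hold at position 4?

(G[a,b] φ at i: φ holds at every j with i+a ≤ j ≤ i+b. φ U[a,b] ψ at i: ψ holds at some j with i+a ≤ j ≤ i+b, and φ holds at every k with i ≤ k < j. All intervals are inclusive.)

Holds

Check (C → (A U[<=1] (¬C ∨ ¬A))) at every j in [5,5]:
  j=5: antecedent false → ✓
All positions satisfy it → formula holds.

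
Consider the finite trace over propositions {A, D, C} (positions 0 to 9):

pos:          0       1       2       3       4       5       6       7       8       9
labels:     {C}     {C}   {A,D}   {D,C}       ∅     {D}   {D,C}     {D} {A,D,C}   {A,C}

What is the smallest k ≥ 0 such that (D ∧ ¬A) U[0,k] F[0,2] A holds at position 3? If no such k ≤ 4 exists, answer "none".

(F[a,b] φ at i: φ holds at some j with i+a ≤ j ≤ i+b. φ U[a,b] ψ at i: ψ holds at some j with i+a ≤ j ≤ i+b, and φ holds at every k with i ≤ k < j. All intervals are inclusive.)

none

Need earliest j ≥ 3 with F[0,2] A, and (D ∧ ¬A) at every k in [3,j-1].
  j=3: rhs fails.
  j=4: rhs fails.
  j=5: rhs fails.
  j=6: rhs holds but lhs fails at k=4.
  j=7: rhs holds but lhs fails at k=4.
No witness within the range → none.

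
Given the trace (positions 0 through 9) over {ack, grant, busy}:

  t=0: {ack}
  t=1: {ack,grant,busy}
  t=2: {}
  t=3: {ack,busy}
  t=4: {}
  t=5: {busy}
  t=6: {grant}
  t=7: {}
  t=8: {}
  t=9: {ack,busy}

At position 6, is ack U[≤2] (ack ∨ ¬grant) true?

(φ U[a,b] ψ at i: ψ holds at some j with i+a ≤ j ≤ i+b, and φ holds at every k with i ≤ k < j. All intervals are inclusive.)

Does not hold

Need some j in [6,8] with (ack ∨ ¬grant), and ack at every k in [6,j-1].
  j=6: (ack ∨ ¬grant) false.
  j=7: (ack ∨ ¬grant) holds, but ack fails at k=6 → not this j.
  j=8: (ack ∨ ¬grant) holds, but ack fails at k=6 → not this j.
No j in the window works → until fails.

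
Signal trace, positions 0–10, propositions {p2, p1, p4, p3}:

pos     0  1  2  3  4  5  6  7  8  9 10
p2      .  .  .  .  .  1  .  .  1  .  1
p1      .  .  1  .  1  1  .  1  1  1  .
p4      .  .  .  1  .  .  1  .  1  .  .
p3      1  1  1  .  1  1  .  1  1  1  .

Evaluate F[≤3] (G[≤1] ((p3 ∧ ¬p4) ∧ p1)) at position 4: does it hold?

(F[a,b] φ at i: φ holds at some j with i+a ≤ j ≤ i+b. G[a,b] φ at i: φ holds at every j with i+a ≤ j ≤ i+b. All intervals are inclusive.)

Check G[≤1] ((p3 ∧ ¬p4) ∧ p1) at each j in [4,7]:
  j=4: holds on [4,5]
  j=5: fails at 6
  j=6: fails at 6
  j=7: fails at 8
Found at j=4 → formula holds.

Holds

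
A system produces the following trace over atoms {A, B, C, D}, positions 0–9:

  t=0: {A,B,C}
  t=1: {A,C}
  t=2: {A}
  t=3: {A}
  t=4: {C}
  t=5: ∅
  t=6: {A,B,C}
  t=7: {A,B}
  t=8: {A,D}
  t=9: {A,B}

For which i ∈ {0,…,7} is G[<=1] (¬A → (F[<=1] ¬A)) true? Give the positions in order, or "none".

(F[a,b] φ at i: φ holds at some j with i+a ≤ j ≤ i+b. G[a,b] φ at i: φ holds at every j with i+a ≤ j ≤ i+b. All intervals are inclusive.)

Evaluate at each i in [0,7]:
  i=0: ✓ (all of [0,1])
  i=1: ✓ (all of [1,2])
  i=2: ✓ (all of [2,3])
  i=3: ✓ (all of [3,4])
  i=4: ✓ (all of [4,5])
  i=5: ✓ (all of [5,6])
  i=6: ✓ (all of [6,7])
  i=7: ✓ (all of [7,8])

0, 1, 2, 3, 4, 5, 6, 7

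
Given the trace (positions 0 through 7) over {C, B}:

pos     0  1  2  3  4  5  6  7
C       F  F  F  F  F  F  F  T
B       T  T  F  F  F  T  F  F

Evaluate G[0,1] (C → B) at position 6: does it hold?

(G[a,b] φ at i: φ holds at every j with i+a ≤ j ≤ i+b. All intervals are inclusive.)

No

Check (C → B) at every j in [6,7]:
  j=6: antecedent false → ✓
  j=7: antecedent true; consequent false → ✗
Fails at j=7 → formula fails.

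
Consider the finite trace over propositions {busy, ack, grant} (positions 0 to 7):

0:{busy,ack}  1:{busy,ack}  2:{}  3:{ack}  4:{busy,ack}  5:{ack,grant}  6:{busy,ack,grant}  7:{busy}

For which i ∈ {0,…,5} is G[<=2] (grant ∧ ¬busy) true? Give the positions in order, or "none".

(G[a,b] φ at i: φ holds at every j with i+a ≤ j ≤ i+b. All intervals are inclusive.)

none

Evaluate at each i in [0,5]:
  i=0: ✗ (fails at j=0)
  i=1: ✗ (fails at j=1)
  i=2: ✗ (fails at j=2)
  i=3: ✗ (fails at j=3)
  i=4: ✗ (fails at j=4)
  i=5: ✗ (fails at j=6)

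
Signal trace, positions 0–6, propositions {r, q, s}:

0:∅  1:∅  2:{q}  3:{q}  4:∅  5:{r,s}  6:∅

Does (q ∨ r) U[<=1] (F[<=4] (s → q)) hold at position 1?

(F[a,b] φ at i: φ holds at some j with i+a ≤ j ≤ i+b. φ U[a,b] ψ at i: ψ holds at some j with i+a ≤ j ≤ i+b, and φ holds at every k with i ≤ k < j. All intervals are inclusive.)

Need some j in [1,2] with F[<=4] (s → q), and (q ∨ r) at every k in [1,j-1].
  j=1: F[<=4] (s → q) holds; no prefix to check → satisfied.

Yes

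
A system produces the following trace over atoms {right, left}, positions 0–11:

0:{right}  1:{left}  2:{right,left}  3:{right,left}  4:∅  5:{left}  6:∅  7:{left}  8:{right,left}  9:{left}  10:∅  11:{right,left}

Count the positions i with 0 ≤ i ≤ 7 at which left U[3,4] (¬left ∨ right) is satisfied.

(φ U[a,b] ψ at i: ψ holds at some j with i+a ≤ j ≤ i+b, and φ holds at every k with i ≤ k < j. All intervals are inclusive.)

Evaluate at each i in [0,7]:
  i=0: ✗ (lhs fails at k=0 before rhs at j=3)
  i=1: ✓ (rhs at j=4; lhs holds on [1,3])
  i=2: ✗ (lhs fails at k=4 before rhs at j=6)
  i=3: ✗ (lhs fails at k=4 before rhs at j=6)
  i=4: ✗ (lhs fails at k=4 before rhs at j=8)
  i=5: ✗ (lhs fails at k=6 before rhs at j=8)
  i=6: ✗ (lhs fails at k=6 before rhs at j=10)
  i=7: ✓ (rhs at j=10; lhs holds on [7,9])
Positions where it holds: {1, 7} → 2.

2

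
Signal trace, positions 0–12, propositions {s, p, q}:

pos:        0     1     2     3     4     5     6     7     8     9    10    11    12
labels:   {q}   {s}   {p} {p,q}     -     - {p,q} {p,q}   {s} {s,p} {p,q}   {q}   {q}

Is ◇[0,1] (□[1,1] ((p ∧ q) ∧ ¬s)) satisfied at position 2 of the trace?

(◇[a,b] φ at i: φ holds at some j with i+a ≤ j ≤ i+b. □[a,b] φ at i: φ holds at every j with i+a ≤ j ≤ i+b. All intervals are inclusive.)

Yes

Check □[1,1] ((p ∧ q) ∧ ¬s) at each j in [2,3]:
  j=2: holds on [3,3]
  j=3: fails at 4
Found at j=2 → formula holds.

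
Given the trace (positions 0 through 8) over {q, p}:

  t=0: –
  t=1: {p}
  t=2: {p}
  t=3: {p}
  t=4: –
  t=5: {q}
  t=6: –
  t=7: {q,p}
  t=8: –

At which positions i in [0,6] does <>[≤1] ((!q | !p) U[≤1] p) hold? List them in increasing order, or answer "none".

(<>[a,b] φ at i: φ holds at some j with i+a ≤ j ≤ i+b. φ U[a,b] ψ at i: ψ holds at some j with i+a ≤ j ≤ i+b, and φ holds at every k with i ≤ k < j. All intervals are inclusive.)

0, 1, 2, 3, 5, 6

Evaluate at each i in [0,6]:
  i=0: ✓ (witness j=0)
  i=1: ✓ (witness j=1)
  i=2: ✓ (witness j=2)
  i=3: ✓ (witness j=3)
  i=4: ✗ (none in [4,5])
  i=5: ✓ (witness j=6)
  i=6: ✓ (witness j=6)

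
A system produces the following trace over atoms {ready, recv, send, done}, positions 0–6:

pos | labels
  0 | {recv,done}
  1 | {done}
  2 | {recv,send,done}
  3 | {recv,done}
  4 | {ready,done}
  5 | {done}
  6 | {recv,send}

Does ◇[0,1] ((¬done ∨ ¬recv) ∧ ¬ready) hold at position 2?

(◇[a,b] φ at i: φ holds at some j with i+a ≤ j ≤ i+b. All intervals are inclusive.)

Does not hold

Check ((¬done ∨ ¬recv) ∧ ¬ready) at each j in [2,3]:
  j=2: false
  j=3: false
No position in the window satisfies it → formula fails.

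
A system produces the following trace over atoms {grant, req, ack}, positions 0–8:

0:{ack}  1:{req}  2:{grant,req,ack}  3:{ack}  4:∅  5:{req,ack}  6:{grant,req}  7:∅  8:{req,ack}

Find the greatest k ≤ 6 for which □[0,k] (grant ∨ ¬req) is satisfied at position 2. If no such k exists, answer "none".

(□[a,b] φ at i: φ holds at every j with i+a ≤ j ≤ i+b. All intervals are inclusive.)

(grant ∨ ¬req) must hold from j=2 onward; find where it first fails.
  j=2: holds
  j=3: holds
  j=4: holds
  j=5: fails
Holds on [2,4], so largest k = 2.

2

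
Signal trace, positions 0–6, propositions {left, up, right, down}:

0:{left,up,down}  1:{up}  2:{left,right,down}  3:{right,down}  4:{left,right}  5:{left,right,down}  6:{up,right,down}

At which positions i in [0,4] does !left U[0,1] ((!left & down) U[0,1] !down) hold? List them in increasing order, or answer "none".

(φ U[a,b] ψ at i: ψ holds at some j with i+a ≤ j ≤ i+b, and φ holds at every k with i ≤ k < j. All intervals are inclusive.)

1, 3, 4

Evaluate at each i in [0,4]:
  i=0: ✗ (lhs fails at k=0 before rhs at j=1)
  i=1: ✓ (rhs at j=1)
  i=2: ✗ (lhs fails at k=2 before rhs at j=3)
  i=3: ✓ (rhs at j=3)
  i=4: ✓ (rhs at j=4)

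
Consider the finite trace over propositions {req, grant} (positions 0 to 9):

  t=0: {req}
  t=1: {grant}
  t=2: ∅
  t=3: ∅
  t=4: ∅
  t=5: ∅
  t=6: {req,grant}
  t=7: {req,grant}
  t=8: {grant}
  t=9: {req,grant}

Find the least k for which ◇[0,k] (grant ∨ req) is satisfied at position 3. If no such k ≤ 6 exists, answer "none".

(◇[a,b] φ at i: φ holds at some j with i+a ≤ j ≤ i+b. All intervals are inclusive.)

Scan j = 3,4,… for (grant ∨ req):
  j=3: fails
  j=4: fails
  j=5: fails
  j=6: holds
First hit at j=6, so smallest k = 6-3 = 3.

3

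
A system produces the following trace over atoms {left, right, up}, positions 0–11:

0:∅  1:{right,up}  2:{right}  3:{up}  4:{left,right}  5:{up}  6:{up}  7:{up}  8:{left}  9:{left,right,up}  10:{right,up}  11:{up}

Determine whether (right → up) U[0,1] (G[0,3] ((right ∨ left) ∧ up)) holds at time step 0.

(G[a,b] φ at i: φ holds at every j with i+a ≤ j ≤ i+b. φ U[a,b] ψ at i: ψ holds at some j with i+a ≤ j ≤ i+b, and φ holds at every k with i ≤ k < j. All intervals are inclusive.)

False

Need some j in [0,1] with G[0,3] ((right ∨ left) ∧ up), and (right → up) at every k in [0,j-1].
  j=0: G[0,3] ((right ∨ left) ∧ up) — fails at 0.
  j=1: G[0,3] ((right ∨ left) ∧ up) — fails at 2.
No j in the window works → until fails.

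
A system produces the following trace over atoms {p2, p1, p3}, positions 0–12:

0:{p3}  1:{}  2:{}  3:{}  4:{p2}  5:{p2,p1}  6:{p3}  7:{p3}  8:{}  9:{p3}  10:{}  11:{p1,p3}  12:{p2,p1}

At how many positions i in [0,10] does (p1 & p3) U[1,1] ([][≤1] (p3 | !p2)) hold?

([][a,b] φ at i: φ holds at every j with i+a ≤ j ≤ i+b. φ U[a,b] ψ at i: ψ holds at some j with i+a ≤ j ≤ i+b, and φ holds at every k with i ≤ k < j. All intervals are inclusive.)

0

Evaluate at each i in [0,10]:
  i=0: ✗ (lhs fails at k=0 before rhs at j=1)
  i=1: ✗ (lhs fails at k=1 before rhs at j=2)
  i=2: ✗ (no rhs in [3,3])
  i=3: ✗ (no rhs in [4,4])
  i=4: ✗ (no rhs in [5,5])
  i=5: ✗ (lhs fails at k=5 before rhs at j=6)
  i=6: ✗ (lhs fails at k=6 before rhs at j=7)
  i=7: ✗ (lhs fails at k=7 before rhs at j=8)
  i=8: ✗ (lhs fails at k=8 before rhs at j=9)
  i=9: ✗ (lhs fails at k=9 before rhs at j=10)
  i=10: ✗ (no rhs in [11,11])
Positions where it holds: {} → 0.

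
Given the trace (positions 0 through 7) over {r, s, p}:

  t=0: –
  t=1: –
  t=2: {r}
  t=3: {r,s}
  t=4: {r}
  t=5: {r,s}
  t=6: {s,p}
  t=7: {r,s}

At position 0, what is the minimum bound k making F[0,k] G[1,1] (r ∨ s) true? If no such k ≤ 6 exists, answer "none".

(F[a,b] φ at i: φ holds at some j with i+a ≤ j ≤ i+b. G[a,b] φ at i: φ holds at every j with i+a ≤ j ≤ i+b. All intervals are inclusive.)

1

Scan j = 0,1,… for G[1,1] (r ∨ s):
  j=0: fails
  j=1: holds
First hit at j=1, so smallest k = 1-0 = 1.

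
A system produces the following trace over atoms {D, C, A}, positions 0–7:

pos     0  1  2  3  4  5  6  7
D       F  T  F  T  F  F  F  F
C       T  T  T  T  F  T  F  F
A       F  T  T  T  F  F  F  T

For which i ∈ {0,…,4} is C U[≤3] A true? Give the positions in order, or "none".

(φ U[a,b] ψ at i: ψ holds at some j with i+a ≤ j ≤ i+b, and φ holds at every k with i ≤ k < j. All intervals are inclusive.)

Evaluate at each i in [0,4]:
  i=0: ✓ (rhs at j=1; lhs holds on [0,0])
  i=1: ✓ (rhs at j=1)
  i=2: ✓ (rhs at j=2)
  i=3: ✓ (rhs at j=3)
  i=4: ✗ (lhs fails at k=4 before rhs at j=7)

0, 1, 2, 3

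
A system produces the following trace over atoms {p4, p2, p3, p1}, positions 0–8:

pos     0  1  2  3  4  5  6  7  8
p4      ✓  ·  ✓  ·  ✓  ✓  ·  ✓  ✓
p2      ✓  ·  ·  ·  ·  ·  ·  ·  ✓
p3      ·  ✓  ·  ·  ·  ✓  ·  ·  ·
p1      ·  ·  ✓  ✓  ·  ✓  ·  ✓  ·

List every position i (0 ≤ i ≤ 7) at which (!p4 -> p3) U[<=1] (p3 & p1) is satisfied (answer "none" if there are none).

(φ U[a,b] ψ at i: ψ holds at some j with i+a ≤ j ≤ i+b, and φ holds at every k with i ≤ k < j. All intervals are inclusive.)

Evaluate at each i in [0,7]:
  i=0: ✗ (no rhs in [0,1])
  i=1: ✗ (no rhs in [1,2])
  i=2: ✗ (no rhs in [2,3])
  i=3: ✗ (no rhs in [3,4])
  i=4: ✓ (rhs at j=5; lhs holds on [4,4])
  i=5: ✓ (rhs at j=5)
  i=6: ✗ (no rhs in [6,7])
  i=7: ✗ (no rhs in [7,8])

4, 5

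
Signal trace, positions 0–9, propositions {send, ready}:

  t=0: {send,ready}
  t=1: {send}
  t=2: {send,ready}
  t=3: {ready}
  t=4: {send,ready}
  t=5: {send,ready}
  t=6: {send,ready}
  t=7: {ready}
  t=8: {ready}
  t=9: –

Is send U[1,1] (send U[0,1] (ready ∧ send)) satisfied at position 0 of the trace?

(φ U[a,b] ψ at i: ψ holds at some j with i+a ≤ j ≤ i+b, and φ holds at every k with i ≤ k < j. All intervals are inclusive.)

Need some j in [1,1] with (send U[0,1] (ready ∧ send)), and send at every k in [0,j-1].
  j=1: (send U[0,1] (ready ∧ send)) holds; send holds at every k in [0,0] → satisfied.

Yes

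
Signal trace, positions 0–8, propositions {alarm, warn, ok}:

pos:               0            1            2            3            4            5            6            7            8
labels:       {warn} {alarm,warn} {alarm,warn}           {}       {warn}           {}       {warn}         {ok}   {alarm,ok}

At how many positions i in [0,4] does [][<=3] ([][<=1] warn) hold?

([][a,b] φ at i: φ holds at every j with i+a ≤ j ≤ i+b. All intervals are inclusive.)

Evaluate at each i in [0,4]:
  i=0: ✗ (fails at j=2)
  i=1: ✗ (fails at j=2)
  i=2: ✗ (fails at j=2)
  i=3: ✗ (fails at j=3)
  i=4: ✗ (fails at j=4)
Positions where it holds: {} → 0.

0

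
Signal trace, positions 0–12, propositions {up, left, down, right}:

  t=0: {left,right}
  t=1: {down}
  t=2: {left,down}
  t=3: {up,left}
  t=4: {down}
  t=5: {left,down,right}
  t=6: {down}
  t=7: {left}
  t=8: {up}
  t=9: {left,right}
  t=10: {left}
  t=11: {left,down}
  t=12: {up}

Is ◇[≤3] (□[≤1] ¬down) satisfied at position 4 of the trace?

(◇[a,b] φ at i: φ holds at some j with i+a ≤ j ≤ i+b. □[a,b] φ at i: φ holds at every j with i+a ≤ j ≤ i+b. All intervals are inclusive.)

Holds

Check □[≤1] ¬down at each j in [4,7]:
  j=4: fails at 4
  j=5: fails at 5
  j=6: fails at 6
  j=7: holds on [7,8]
Found at j=7 → formula holds.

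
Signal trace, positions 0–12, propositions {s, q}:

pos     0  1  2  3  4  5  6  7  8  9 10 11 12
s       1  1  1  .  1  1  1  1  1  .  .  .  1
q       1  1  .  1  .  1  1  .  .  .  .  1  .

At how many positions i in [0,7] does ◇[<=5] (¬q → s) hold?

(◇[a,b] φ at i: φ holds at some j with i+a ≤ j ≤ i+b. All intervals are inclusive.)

8

Evaluate at each i in [0,7]:
  i=0: ✓ (witness j=0)
  i=1: ✓ (witness j=1)
  i=2: ✓ (witness j=2)
  i=3: ✓ (witness j=3)
  i=4: ✓ (witness j=4)
  i=5: ✓ (witness j=5)
  i=6: ✓ (witness j=6)
  i=7: ✓ (witness j=7)
Positions where it holds: {0, 1, 2, 3, 4, 5, 6, 7} → 8.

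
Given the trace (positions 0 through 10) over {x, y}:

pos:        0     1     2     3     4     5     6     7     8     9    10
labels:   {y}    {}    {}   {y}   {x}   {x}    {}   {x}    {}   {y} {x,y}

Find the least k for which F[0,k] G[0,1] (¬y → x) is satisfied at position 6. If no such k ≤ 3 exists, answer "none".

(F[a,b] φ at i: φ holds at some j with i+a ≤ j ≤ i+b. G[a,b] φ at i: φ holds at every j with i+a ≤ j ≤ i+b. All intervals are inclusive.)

Scan j = 6,7,… for G[0,1] (¬y → x):
  j=6: fails
  j=7: fails
  j=8: fails
  j=9: holds
First hit at j=9, so smallest k = 9-6 = 3.

3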